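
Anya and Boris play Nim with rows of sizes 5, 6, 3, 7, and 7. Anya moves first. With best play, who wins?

Boris wins

Nim-sum: 5 ^ 6 ^ 3 ^ 7 ^ 7 = 0.
The nim-sum is 0, so this is a P-position: the player to move is in a losing position under optimal play; Anya is about to move from it and so loses — Boris wins.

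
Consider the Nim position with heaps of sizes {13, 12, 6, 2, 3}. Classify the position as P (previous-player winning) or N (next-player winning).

Write each in binary and XOR column by column:
  1101  (13)
  1100  (12)
  0110  (6)
  0010  (2)
  0011  (3)
  ----
  0110  (6)
The nim-sum is 6 ≠ 0, so this is an N-position: the player to move can win.

N-position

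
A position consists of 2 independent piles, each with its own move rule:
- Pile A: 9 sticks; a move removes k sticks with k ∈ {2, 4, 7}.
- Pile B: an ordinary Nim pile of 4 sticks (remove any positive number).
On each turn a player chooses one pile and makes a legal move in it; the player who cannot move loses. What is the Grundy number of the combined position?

4

Grundy values for pile A (subtraction set {2, 4, 7}):
g(0) = mex{} = 0
g(1) = mex{} = 0
g(2) = mex{0} = 1
g(3) = mex{0} = 1
g(4) = mex{0,1} = 2
g(5) = mex{0,1} = 2
g(6) = mex{1,2} = 0
g(7) = mex{0,1,2} = 3
g(8) = mex{0,2} = 1
g(9) = mex{1,2,3} = 0
So g(9) = 0.
Pile B is a plain Nim pile of size 4, so its Grundy value is 4.
By the Sprague-Grundy theorem, the Grundy value of a sum of independent games is the XOR of the component values.
Combined value = 0 XOR 4 = 4.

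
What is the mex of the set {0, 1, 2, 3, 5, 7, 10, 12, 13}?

4

The values 0, 1, 2, 3 are all present; 4 is the first non-negative integer missing from the set.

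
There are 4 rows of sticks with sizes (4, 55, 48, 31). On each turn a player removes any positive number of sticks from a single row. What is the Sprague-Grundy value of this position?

28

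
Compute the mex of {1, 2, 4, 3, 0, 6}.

5

The values 0, 1, 2, 3, 4 are all present; 5 is the first non-negative integer missing from the set.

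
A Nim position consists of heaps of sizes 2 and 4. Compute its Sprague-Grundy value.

6

Compute the nim-sum pairwise:
2 ^ 4 = 6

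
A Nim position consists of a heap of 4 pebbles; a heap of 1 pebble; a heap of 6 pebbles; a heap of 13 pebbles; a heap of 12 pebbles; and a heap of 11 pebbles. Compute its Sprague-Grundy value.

9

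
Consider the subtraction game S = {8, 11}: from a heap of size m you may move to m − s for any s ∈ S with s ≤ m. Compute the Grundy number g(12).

1

Grundy values for subtraction set {8, 11}:
k:     0  1  2  3  4  5  6  7  8  9 10 11 12
g(k):  0  0  0  0  0  0  0  0  1  1  1  1  1
So g(12) = 1.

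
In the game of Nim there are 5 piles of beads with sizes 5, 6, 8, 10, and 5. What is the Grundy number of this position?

4

Write each in binary and XOR column by column:
  0101  (5)
  0110  (6)
  1000  (8)
  1010  (10)
  0101  (5)
  ----
  0100  (4)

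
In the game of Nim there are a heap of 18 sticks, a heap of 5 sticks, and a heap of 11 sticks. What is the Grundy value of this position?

Compute the nim-sum pairwise:
18 ⊕ 5 = 23
23 ⊕ 11 = 28

28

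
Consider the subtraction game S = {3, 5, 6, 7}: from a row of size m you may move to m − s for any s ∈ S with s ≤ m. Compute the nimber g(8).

Grundy values for subtraction set {3, 5, 6, 7}:
g(0) = mex{} = 0
g(1) = mex{} = 0
g(2) = mex{} = 0
g(3) = mex{0} = 1
g(4) = mex{0} = 1
g(5) = mex{0} = 1
g(6) = mex{0,1} = 2
g(7) = mex{0,1} = 2
g(8) = mex{0,1} = 2
So g(8) = 2.

2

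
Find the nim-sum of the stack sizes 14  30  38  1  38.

17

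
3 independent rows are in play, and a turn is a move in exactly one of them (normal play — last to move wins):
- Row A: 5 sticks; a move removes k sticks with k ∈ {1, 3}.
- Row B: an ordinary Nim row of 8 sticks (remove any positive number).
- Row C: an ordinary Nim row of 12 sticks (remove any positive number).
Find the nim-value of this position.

5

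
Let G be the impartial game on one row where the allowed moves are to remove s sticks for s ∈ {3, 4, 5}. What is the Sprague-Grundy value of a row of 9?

0

Grundy values for subtraction set {3, 4, 5}:
k:     0  1  2  3  4  5  6  7  8  9
g(k):  0  0  0  1  1  1  2  2  0  0
So g(9) = 0.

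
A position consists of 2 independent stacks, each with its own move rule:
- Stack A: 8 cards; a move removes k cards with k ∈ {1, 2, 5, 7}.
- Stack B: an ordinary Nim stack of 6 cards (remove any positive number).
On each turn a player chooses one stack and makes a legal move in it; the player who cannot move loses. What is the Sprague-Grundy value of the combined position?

Grundy values for stack A (subtraction set {1, 2, 5, 7}):
k:     0  1  2  3  4  5  6  7  8
g(k):  0  1  2  0  1  2  0  1  2
So g(8) = 2.
Stack B is a plain Nim stack of size 6, so its Grundy value is 6.
By the Sprague-Grundy theorem, the Grundy value of a sum of independent games is the XOR of the component values.
Combined value = 2 XOR 6 = 4.

4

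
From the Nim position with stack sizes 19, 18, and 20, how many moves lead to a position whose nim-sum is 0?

Compute the nim-sum pairwise:
19 ^ 18 = 1
1 ^ 20 = 21
The overall nim-sum is X = 21. A stack of size p has a winning move iff p XOR X < p (reduce it to p XOR X).
  19: 19 XOR 21 = 6 < 19 — winning move (to 6).
  18: 18 XOR 21 = 7 < 18 — winning move (to 7).
  20: 20 XOR 21 = 1 < 20 — winning move (to 1).
That gives 3 winning moves.

3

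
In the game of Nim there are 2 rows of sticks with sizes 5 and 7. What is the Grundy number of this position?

2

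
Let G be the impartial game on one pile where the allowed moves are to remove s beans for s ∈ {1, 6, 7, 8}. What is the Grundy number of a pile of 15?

Build the Grundy sequence with g(k) = mex{g(k−s) : s ∈ {1, 6, 7, 8}, s ≤ k}:
k:     0  1  2  3  4  5  6  7  8  9 10 11 12 13 14 15
g(k):  0  1  0  1  0  1  2  3  2  3  2  3  4  0  1  0
So g(15) = 0.

0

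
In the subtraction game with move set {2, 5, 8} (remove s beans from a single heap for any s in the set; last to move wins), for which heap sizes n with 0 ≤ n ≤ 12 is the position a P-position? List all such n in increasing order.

0, 1, 4, 7, 10, 11

Compute g(0), g(1), … for moves {2, 5, 8}:
k:     0  1  2  3  4  5  6  7  8  9 10 11 12
g(k):  0  0  1  1  0  2  1  0  2  1  0  0  1
The P-positions (g = 0) in 0..12 are 0, 1, 4, 7, 10, 11.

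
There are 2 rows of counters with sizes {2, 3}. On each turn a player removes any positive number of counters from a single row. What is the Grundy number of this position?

Nim-sum: 2 XOR 3 = 1.

1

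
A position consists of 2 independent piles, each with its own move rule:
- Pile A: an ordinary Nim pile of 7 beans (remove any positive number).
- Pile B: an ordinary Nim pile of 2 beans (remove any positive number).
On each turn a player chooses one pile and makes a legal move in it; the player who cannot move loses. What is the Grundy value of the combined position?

5

Pile A is a plain Nim pile of size 7, so its Grundy value is 7.
Pile B is a plain Nim pile of size 2, so its Grundy value is 2.
The value of a disjunctive sum is the nim-sum of the parts.
Combined value = 7 ⊕ 2 = 5.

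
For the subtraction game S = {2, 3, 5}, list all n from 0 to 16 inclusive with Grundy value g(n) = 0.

Compute g(0), g(1), … for moves {2, 3, 5}:
k:     0  1  2  3  4  5  6  7  8  9 10 11 12 13 14 15 16
g(k):  0  0  1  1  2  2  3  0  0  1  1  2  2  3  0  0  1
The P-positions (g = 0) in 0..16 are 0, 1, 7, 8, 14, 15.

0, 1, 7, 8, 14, 15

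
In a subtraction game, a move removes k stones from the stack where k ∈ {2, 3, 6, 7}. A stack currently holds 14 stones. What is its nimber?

Compute g(0), g(1), … for moves {2, 3, 6, 7}:
g(0) = mex{} = 0
g(1) = mex{} = 0
g(2) = mex{0} = 1
g(3) = mex{0} = 1
g(4) = mex{0,1} = 2
g(5) = mex{1} = 0
g(6) = mex{0,1,2} = 3
g(7) = mex{0,2} = 1
g(8) = mex{0,1,3} = 2
g(9) = mex{1,3} = 0
g(10) = mex{1,2} = 0
g(11) = mex{0,2} = 1
g(12) = mex{0,3} = 1
g(13) = mex{0,1,3} = 2
g(14) = mex{1,2} = 0
So g(14) = 0.

0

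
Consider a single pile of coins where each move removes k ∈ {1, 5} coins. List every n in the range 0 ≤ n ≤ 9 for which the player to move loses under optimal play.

0, 2, 4, 6, 8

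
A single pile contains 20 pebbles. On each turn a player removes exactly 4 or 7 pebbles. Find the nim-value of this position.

Grundy values for subtraction set {4, 7}:
k:     0  1  2  3  4  5  6  7  8  9 10 11 12 13 14 15 16 17 18 19 20
g(k):  0  0  0  0  1  1  1  1  2  2  2  0  0  0  0  1  1  1  1  2  2
So g(20) = 2.

2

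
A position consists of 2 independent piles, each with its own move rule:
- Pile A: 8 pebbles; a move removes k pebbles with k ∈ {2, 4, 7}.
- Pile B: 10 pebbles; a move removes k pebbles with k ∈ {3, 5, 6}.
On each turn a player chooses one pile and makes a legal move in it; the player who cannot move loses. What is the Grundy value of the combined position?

Build the Grundy sequence for pile A with g(k) = mex{g(k−s) : s ∈ {2, 4, 7}, s ≤ k}:
g(0) = mex{} = 0
g(1) = mex{} = 0
g(2) = mex{0} = 1
g(3) = mex{0} = 1
g(4) = mex{0,1} = 2
g(5) = mex{0,1} = 2
g(6) = mex{1,2} = 0
g(7) = mex{0,1,2} = 3
g(8) = mex{0,2} = 1
So g(8) = 1.
Build the Grundy sequence for pile B with g(k) = mex{g(k−s) : s ∈ {3, 5, 6}, s ≤ k}:
g(0) = mex{} = 0
g(1) = mex{} = 0
g(2) = mex{} = 0
g(3) = mex{0} = 1
g(4) = mex{0} = 1
g(5) = mex{0} = 1
g(6) = mex{0,1} = 2
g(7) = mex{0,1} = 2
g(8) = mex{0,1} = 2
g(9) = mex{1,2} = 0
g(10) = mex{1,2} = 0
So g(10) = 0.
By the Sprague-Grundy theorem, the Grundy value of a sum of independent games is the XOR of the component values.
Combined value = 1 XOR 0 = 1.

1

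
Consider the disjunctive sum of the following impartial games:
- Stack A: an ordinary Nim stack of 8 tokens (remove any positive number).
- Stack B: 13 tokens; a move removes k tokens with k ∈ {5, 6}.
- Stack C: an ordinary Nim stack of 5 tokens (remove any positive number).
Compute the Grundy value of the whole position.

13

Stack A is a plain Nim stack of size 8, so its Grundy value is 8.
Grundy values for stack B (subtraction set {5, 6}):
k:     0  1  2  3  4  5  6  7  8  9 10 11 12 13
g(k):  0  0  0  0  0  1  1  1  1  1  2  0  0  0
So g(13) = 0.
Stack C is a plain Nim stack of size 5, so its Grundy value is 5.
By the Sprague-Grundy theorem, the Grundy value of a sum of independent games is the XOR of the component values.
Combined value = 8 XOR 0 XOR 5 = 13.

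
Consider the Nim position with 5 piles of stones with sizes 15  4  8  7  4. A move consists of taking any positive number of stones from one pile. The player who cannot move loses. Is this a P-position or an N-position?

Compute the nim-sum pairwise:
15 ^ 4 = 11
11 ^ 8 = 3
3 ^ 7 = 4
4 ^ 4 = 0
The nim-sum is 0, so this is a P-position: the player to move is in a losing position under optimal play.

P-position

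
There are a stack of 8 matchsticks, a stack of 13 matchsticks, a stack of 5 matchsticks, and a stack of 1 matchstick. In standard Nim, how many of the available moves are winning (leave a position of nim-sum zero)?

3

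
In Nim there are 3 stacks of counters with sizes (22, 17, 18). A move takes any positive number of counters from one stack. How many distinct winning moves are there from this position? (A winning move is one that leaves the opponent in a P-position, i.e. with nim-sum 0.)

3

Write each in binary and XOR column by column:
  10110  (22)
  10001  (17)
  10010  (18)
  -----
  10101  (21)
The overall nim-sum is X = 21. A stack of size p has a winning move iff p XOR X < p (reduce it to p XOR X).
  22: 22 XOR 21 = 3 < 22 — winning move (to 3).
  17: 17 XOR 21 = 4 < 17 — winning move (to 4).
  18: 18 XOR 21 = 7 < 18 — winning move (to 7).
That gives 3 winning moves.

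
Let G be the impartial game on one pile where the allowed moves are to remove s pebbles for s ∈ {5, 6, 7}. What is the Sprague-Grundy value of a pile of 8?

1

Build the Grundy sequence with g(k) = mex{g(k−s) : s ∈ {5, 6, 7}, s ≤ k}:
k:     0  1  2  3  4  5  6  7  8
g(k):  0  0  0  0  0  1  1  1  1
So g(8) = 1.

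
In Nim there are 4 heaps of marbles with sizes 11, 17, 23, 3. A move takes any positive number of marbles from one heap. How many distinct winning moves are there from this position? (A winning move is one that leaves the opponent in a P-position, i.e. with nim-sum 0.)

1

Nim-sum: 11 ^ 17 ^ 23 ^ 3 = 14.
The overall nim-sum is X = 14. A heap of size p has a winning move iff p XOR X < p (reduce it to p XOR X).
  11: 11 XOR 14 = 5 < 11 — winning move (to 5).
  17: 17 XOR 14 = 31 ≥ 17 — no move.
  23: 23 XOR 14 = 25 ≥ 23 — no move.
  3: 3 XOR 14 = 13 ≥ 3 — no move.
That gives 1 winning move.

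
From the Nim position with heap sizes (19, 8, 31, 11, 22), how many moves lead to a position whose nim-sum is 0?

Compute the nim-sum pairwise:
19 XOR 8 = 27
27 XOR 31 = 4
4 XOR 11 = 15
15 XOR 22 = 25
The overall nim-sum is X = 25. A heap of size p has a winning move iff p XOR X < p (reduce it to p XOR X).
  19: 19 XOR 25 = 10 < 19 — winning move (to 10).
  8: 8 XOR 25 = 17 ≥ 8 — no move.
  31: 31 XOR 25 = 6 < 31 — winning move (to 6).
  11: 11 XOR 25 = 18 ≥ 11 — no move.
  22: 22 XOR 25 = 15 < 22 — winning move (to 15).
That gives 3 winning moves.

3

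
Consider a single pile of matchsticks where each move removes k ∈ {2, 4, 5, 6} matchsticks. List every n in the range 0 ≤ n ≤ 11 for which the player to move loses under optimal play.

0, 1, 8, 9

Compute g(0), g(1), … for moves {2, 4, 5, 6}:
k:     0  1  2  3  4  5  6  7  8  9 10 11
g(k):  0  0  1  1  2  2  3  3  0  0  1  1
The P-positions (g = 0) in 0..11 are 0, 1, 8, 9.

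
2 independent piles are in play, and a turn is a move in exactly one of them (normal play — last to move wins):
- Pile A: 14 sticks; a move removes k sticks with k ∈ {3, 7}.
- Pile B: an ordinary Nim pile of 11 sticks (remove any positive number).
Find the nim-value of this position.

For pile A, compute g(0), g(1), … with moves {3, 7}:
k:     0  1  2  3  4  5  6  7  8  9 10 11 12 13 14
g(k):  0  0  0  1  1  1  0  2  2  1  0  0  0  1  1
So g(14) = 1.
Pile B is a plain Nim pile of size 11, so its Grundy value is 11.
By the Sprague-Grundy theorem, the Grundy value of a sum of independent games is the XOR of the component values.
Combined value = 1 XOR 11 = 10.

10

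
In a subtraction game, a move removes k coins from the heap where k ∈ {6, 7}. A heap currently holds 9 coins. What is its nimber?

Compute g(0), g(1), … for moves {6, 7}:
g(0) = mex{} = 0
g(1) = mex{} = 0
g(2) = mex{} = 0
g(3) = mex{} = 0
g(4) = mex{} = 0
g(5) = mex{} = 0
g(6) = mex{0} = 1
g(7) = mex{0} = 1
g(8) = mex{0} = 1
g(9) = mex{0} = 1
So g(9) = 1.

1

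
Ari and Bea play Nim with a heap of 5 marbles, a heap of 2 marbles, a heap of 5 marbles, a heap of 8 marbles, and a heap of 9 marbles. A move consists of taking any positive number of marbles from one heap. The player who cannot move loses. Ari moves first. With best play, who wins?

Ari wins

Compute the nim-sum pairwise:
5 ^ 2 = 7
7 ^ 5 = 2
2 ^ 8 = 10
10 ^ 9 = 3
The nim-sum is 3 ≠ 0, so this is an N-position: the player to move can win; Ari has a winning move.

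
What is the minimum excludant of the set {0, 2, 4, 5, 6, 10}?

1

0 is in the set but 1 is not, so the mex is 1.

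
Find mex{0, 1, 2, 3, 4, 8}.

The values 0, 1, 2, 3, 4 are all present; 5 is the first non-negative integer missing from the set.

5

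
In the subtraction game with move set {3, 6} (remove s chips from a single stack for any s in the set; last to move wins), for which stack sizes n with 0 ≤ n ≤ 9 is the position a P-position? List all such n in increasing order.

0, 1, 2, 9

Build the Grundy sequence with g(k) = mex{g(k−s) : s ∈ {3, 6}, s ≤ k}:
k:     0  1  2  3  4  5  6  7  8  9
g(k):  0  0  0  1  1  1  2  2  2  0
The P-positions (g = 0) in 0..9 are 0, 1, 2, 9.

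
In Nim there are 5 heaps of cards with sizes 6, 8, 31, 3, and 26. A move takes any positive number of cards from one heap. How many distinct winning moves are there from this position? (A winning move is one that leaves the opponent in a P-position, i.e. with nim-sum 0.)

3

Nim-sum: 6 ^ 8 ^ 31 ^ 3 ^ 26 = 8.
The overall nim-sum is X = 8. A heap of size p has a winning move iff p XOR X < p (reduce it to p XOR X).
  6: 6 XOR 8 = 14 ≥ 6 — no move.
  8: 8 XOR 8 = 0 < 8 — winning move (to 0).
  31: 31 XOR 8 = 23 < 31 — winning move (to 23).
  3: 3 XOR 8 = 11 ≥ 3 — no move.
  26: 26 XOR 8 = 18 < 26 — winning move (to 18).
That gives 3 winning moves.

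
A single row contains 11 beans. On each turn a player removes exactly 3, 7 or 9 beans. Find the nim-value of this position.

3

Compute g(0), g(1), … for moves {3, 7, 9}:
g(0) = mex{} = 0
g(1) = mex{} = 0
g(2) = mex{} = 0
g(3) = mex{0} = 1
g(4) = mex{0} = 1
g(5) = mex{0} = 1
g(6) = mex{1} = 0
g(7) = mex{0,1} = 2
g(8) = mex{0,1} = 2
g(9) = mex{0} = 1
g(10) = mex{0,1,2} = 3
g(11) = mex{0,1,2} = 3
So g(11) = 3.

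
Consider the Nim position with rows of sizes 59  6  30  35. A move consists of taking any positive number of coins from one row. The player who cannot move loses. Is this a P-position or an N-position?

Nim-sum: 59 ⊕ 6 ⊕ 30 ⊕ 35 = 0.
The nim-sum is 0, so this is a P-position: the player to move is in a losing position under optimal play.

P-position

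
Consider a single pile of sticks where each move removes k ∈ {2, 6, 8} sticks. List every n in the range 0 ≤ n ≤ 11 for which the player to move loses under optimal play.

Build the Grundy sequence with g(k) = mex{g(k−s) : s ∈ {2, 6, 8}, s ≤ k}:
g(0) = mex{} = 0
g(1) = mex{} = 0
g(2) = mex{0} = 1
g(3) = mex{0} = 1
g(4) = mex{1} = 0
g(5) = mex{1} = 0
g(6) = mex{0} = 1
g(7) = mex{0} = 1
g(8) = mex{0,1} = 2
g(9) = mex{0,1} = 2
g(10) = mex{0,1,2} = 3
g(11) = mex{0,1,2} = 3
The P-positions (g = 0) in 0..11 are 0, 1, 4, 5.

0, 1, 4, 5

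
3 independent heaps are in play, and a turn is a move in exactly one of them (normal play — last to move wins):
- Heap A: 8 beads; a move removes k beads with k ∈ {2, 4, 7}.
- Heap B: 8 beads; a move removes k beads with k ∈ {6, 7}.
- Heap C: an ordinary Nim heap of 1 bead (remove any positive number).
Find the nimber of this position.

For heap A, compute g(0), g(1), … with moves {2, 4, 7}:
k:     0  1  2  3  4  5  6  7  8
g(k):  0  0  1  1  2  2  0  3  1
So g(8) = 1.
Grundy values for heap B (subtraction set {6, 7}):
k:     0  1  2  3  4  5  6  7  8
g(k):  0  0  0  0  0  0  1  1  1
So g(8) = 1.
Heap C is a plain Nim heap of size 1, so its Grundy value is 1.
By the Sprague-Grundy theorem, the Grundy value of a sum of independent games is the XOR of the component values.
Combined value = 1 XOR 1 XOR 1 = 1.

1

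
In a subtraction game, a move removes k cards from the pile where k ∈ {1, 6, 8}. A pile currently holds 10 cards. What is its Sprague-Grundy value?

1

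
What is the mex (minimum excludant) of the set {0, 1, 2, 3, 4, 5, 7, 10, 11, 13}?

6

The values 0, 1, 2, 3, 4, 5 are all present; 6 is the first non-negative integer missing from the set.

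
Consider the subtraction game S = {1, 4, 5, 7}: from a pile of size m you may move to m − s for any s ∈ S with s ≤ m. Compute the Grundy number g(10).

0

Build the Grundy sequence with g(k) = mex{g(k−s) : s ∈ {1, 4, 5, 7}, s ≤ k}:
g(0) = mex{} = 0
g(1) = mex{0} = 1
g(2) = mex{1} = 0
g(3) = mex{0} = 1
g(4) = mex{0,1} = 2
g(5) = mex{0,1,2} = 3
g(6) = mex{0,1,3} = 2
g(7) = mex{0,1,2} = 3
g(8) = mex{1,2,3} = 0
g(9) = mex{0,2,3} = 1
g(10) = mex{1,2,3} = 0
So g(10) = 0.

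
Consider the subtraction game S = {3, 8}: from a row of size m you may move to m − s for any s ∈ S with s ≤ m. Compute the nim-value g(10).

Compute g(0), g(1), … for moves {3, 8}:
k:     0  1  2  3  4  5  6  7  8  9 10
g(k):  0  0  0  1  1  1  0  0  2  1  1
So g(10) = 1.

1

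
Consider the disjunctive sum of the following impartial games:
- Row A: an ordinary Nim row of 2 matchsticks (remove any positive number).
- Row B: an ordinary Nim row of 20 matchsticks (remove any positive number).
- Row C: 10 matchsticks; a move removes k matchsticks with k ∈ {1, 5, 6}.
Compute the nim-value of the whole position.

20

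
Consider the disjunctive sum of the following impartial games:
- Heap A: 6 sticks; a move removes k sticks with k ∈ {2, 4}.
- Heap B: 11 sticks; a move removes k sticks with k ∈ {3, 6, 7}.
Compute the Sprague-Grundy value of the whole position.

0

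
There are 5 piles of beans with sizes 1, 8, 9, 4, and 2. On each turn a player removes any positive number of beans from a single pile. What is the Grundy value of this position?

In binary:
  0001  (1)
  1000  (8)
  1001  (9)
  0100  (4)
  0010  (2)
  ----
  0110  (6)

6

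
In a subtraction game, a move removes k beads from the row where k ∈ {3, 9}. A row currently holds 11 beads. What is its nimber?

1

Compute g(0), g(1), … for moves {3, 9}:
k:     0  1  2  3  4  5  6  7  8  9 10 11
g(k):  0  0  0  1  1  1  0  0  0  1  1  1
So g(11) = 1.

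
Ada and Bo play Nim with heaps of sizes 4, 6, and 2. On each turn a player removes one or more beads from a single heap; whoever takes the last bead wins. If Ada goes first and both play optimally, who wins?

Bo wins

Nim-sum: 4 ^ 6 ^ 2 = 0.
The nim-sum is 0, so this is a P-position: the player to move is in a losing position under optimal play; Ada is about to move from it and so loses — Bo wins.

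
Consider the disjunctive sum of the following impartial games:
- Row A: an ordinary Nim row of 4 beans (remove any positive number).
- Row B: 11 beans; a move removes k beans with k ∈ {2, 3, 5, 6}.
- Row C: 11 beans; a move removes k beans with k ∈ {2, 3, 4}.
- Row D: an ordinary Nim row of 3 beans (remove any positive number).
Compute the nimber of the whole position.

4

Row A is a plain Nim row of size 4, so its Grundy value is 4.
For row B, compute g(0), g(1), … with moves {2, 3, 5, 6}:
g(0) = mex{} = 0
g(1) = mex{} = 0
g(2) = mex{0} = 1
g(3) = mex{0} = 1
g(4) = mex{0,1} = 2
g(5) = mex{0,1} = 2
g(6) = mex{0,1,2} = 3
g(7) = mex{0,1,2} = 3
g(8) = mex{1,2,3} = 0
g(9) = mex{1,2,3} = 0
g(10) = mex{0,2,3} = 1
g(11) = mex{0,2,3} = 1
So g(11) = 1.
Grundy values for row C (subtraction set {2, 3, 4}):
g(0) = mex{} = 0
g(1) = mex{} = 0
g(2) = mex{0} = 1
g(3) = mex{0} = 1
g(4) = mex{0,1} = 2
g(5) = mex{0,1} = 2
g(6) = mex{1,2} = 0
g(7) = mex{1,2} = 0
g(8) = mex{0,2} = 1
g(9) = mex{0,2} = 1
g(10) = mex{0,1} = 2
g(11) = mex{0,1} = 2
So g(11) = 2.
Row D is a plain Nim row of size 3, so its Grundy value is 3.
By the Sprague-Grundy theorem, the Grundy value of a sum of independent games is the XOR of the component values.
Combined value = 4 XOR 1 XOR 2 XOR 3 = 4.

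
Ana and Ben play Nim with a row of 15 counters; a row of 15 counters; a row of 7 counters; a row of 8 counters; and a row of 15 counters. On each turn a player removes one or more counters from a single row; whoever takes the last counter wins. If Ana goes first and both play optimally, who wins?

Ben wins

Nim-sum: 15 ⊕ 15 ⊕ 7 ⊕ 8 ⊕ 15 = 0.
The nim-sum is 0, so this is a P-position: the player to move is in a losing position under optimal play; Ana is about to move from it and so loses — Ben wins.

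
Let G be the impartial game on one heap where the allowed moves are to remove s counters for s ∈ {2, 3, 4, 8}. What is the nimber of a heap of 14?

Grundy values for subtraction set {2, 3, 4, 8}:
g(0) = mex{} = 0
g(1) = mex{} = 0
g(2) = mex{0} = 1
g(3) = mex{0} = 1
g(4) = mex{0,1} = 2
g(5) = mex{0,1} = 2
g(6) = mex{1,2} = 0
g(7) = mex{1,2} = 0
g(8) = mex{0,2} = 1
g(9) = mex{0,2} = 1
g(10) = mex{0,1} = 2
g(11) = mex{0,1} = 2
g(12) = mex{1,2} = 0
g(13) = mex{1,2} = 0
g(14) = mex{0,2} = 1
So g(14) = 1.

1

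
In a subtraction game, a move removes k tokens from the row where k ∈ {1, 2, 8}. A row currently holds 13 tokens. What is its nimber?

1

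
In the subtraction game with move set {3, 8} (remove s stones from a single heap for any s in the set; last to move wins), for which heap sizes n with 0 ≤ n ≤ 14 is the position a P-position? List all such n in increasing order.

Compute g(0), g(1), … for moves {3, 8}:
g(0) = mex{} = 0
g(1) = mex{} = 0
g(2) = mex{} = 0
g(3) = mex{0} = 1
g(4) = mex{0} = 1
g(5) = mex{0} = 1
g(6) = mex{1} = 0
g(7) = mex{1} = 0
g(8) = mex{0,1} = 2
g(9) = mex{0} = 1
g(10) = mex{0} = 1
g(11) = mex{1,2} = 0
g(12) = mex{1} = 0
g(13) = mex{1} = 0
g(14) = mex{0} = 1
The P-positions (g = 0) in 0..14 are 0, 1, 2, 6, 7, 11, 12, 13.

0, 1, 2, 6, 7, 11, 12, 13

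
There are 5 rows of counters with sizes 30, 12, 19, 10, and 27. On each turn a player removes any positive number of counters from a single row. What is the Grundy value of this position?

16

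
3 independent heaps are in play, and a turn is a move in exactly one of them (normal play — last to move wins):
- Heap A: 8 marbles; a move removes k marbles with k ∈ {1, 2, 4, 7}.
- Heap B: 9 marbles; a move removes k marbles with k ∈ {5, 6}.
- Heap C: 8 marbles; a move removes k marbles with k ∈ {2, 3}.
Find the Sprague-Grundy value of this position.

2

Build the Grundy sequence for heap A with g(k) = mex{g(k−s) : s ∈ {1, 2, 4, 7}, s ≤ k}:
g(0) = mex{} = 0
g(1) = mex{0} = 1
g(2) = mex{0,1} = 2
g(3) = mex{1,2} = 0
g(4) = mex{0,2} = 1
g(5) = mex{0,1} = 2
g(6) = mex{1,2} = 0
g(7) = mex{0,2} = 1
g(8) = mex{0,1} = 2
So g(8) = 2.
For heap B, compute g(0), g(1), … with moves {5, 6}:
k:     0  1  2  3  4  5  6  7  8  9
g(k):  0  0  0  0  0  1  1  1  1  1
So g(9) = 1.
For heap C, compute g(0), g(1), … with moves {2, 3}:
g(0) = mex{} = 0
g(1) = mex{} = 0
g(2) = mex{0} = 1
g(3) = mex{0} = 1
g(4) = mex{0,1} = 2
g(5) = mex{1} = 0
g(6) = mex{1,2} = 0
g(7) = mex{0,2} = 1
g(8) = mex{0} = 1
So g(8) = 1.
By the Sprague-Grundy theorem, the Grundy value of a sum of independent games is the XOR of the component values.
Combined value = 2 XOR 1 XOR 1 = 2.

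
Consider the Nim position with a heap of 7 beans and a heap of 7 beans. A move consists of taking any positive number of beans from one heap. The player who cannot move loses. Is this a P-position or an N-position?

P-position

Compute the nim-sum pairwise:
7 ^ 7 = 0
The nim-sum is 0, so this is a P-position: the player to move is in a losing position under optimal play.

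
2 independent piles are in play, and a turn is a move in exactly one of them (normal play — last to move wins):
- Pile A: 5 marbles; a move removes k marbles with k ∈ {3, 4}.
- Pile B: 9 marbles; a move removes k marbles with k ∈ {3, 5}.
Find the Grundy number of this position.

1

Grundy values for pile A (subtraction set {3, 4}):
k:     0  1  2  3  4  5
g(k):  0  0  0  1  1  1
So g(5) = 1.
Grundy values for pile B (subtraction set {3, 5}):
g(0) = mex{} = 0
g(1) = mex{} = 0
g(2) = mex{} = 0
g(3) = mex{0} = 1
g(4) = mex{0} = 1
g(5) = mex{0} = 1
g(6) = mex{0,1} = 2
g(7) = mex{0,1} = 2
g(8) = mex{1} = 0
g(9) = mex{1,2} = 0
So g(9) = 0.
The value of a disjunctive sum is the nim-sum of the parts.
Combined value = 1 ⊕ 0 = 1.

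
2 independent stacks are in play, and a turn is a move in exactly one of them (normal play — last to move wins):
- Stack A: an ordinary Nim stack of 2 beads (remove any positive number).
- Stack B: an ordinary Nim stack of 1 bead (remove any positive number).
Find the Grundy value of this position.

3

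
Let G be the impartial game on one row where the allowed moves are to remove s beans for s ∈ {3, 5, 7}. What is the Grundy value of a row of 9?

Compute g(0), g(1), … for moves {3, 5, 7}:
g(0) = mex{} = 0
g(1) = mex{} = 0
g(2) = mex{} = 0
g(3) = mex{0} = 1
g(4) = mex{0} = 1
g(5) = mex{0} = 1
g(6) = mex{0,1} = 2
g(7) = mex{0,1} = 2
g(8) = mex{0,1} = 2
g(9) = mex{0,1,2} = 3
So g(9) = 3.

3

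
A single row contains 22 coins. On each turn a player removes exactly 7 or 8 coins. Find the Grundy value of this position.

Grundy values for subtraction set {7, 8}:
k:     0  1  2  3  4  5  6  7  8  9 10 11 12 13 14 15 16 17 18 19 20 21 22
g(k):  0  0  0  0  0  0  0  1  1  1  1  1  1  1  2  0  0  0  0  0  0  0  1
So g(22) = 1.

1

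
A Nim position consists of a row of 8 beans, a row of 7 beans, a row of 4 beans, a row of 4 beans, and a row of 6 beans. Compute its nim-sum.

Nim-sum: 8 XOR 7 XOR 4 XOR 4 XOR 6 = 9.

9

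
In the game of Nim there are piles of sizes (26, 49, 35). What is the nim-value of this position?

8

Bitwise XOR of the heap sizes:
  011010  (26)
  110001  (49)
  100011  (35)
  ------
  001000  (8)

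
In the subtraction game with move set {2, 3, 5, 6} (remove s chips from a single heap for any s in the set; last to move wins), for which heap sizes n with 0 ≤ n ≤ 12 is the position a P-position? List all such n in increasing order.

0, 1, 8, 9

Compute g(0), g(1), … for moves {2, 3, 5, 6}:
k:     0  1  2  3  4  5  6  7  8  9 10 11 12
g(k):  0  0  1  1  2  2  3  3  0  0  1  1  2
The P-positions (g = 0) in 0..12 are 0, 1, 8, 9.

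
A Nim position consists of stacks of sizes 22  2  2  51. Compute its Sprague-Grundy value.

37

Nim-sum: 22 ⊕ 2 ⊕ 2 ⊕ 51 = 37.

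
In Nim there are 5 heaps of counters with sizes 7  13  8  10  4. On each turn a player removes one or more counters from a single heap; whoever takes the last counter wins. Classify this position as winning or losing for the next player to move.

Winning position

Compute the nim-sum pairwise:
7 ⊕ 13 = 10
10 ⊕ 8 = 2
2 ⊕ 10 = 8
8 ⊕ 4 = 12
The nim-sum is 12 ≠ 0, so this is an N-position: the player to move can win.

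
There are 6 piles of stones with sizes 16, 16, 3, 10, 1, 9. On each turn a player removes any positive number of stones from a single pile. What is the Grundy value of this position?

Write each in binary and XOR column by column:
  10000  (16)
  10000  (16)
  00011  (3)
  01010  (10)
  00001  (1)
  01001  (9)
  -----
  00001  (1)

1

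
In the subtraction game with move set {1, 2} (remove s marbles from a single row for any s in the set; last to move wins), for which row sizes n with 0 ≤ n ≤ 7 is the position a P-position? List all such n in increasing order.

0, 3, 6

Compute g(0), g(1), … for moves {1, 2}:
k:     0  1  2  3  4  5  6  7
g(k):  0  1  2  0  1  2  0  1
The P-positions (g = 0) in 0..7 are 0, 3, 6.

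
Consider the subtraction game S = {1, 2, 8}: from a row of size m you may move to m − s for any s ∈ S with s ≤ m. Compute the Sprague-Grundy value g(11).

Build the Grundy sequence with g(k) = mex{g(k−s) : s ∈ {1, 2, 8}, s ≤ k}:
k:     0  1  2  3  4  5  6  7  8  9 10 11
g(k):  0  1  2  0  1  2  0  1  2  0  1  2
So g(11) = 2.

2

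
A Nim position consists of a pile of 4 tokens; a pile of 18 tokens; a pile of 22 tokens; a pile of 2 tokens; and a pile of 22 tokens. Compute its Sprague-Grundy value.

Write each in binary and XOR column by column:
  00100  (4)
  10010  (18)
  10110  (22)
  00010  (2)
  10110  (22)
  -----
  10100  (20)

20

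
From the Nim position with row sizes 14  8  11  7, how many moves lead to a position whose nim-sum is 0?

Nim-sum: 14 ^ 8 ^ 11 ^ 7 = 10.
The overall nim-sum is X = 10. A row of size p has a winning move iff p XOR X < p (reduce it to p XOR X).
  14: 14 XOR 10 = 4 < 14 — winning move (to 4).
  8: 8 XOR 10 = 2 < 8 — winning move (to 2).
  11: 11 XOR 10 = 1 < 11 — winning move (to 1).
  7: 7 XOR 10 = 13 ≥ 7 — no move.
That gives 3 winning moves.

3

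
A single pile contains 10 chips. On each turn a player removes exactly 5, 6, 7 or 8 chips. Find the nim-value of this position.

Compute g(0), g(1), … for moves {5, 6, 7, 8}:
k:     0  1  2  3  4  5  6  7  8  9 10
g(k):  0  0  0  0  0  1  1  1  1  1  2
So g(10) = 2.

2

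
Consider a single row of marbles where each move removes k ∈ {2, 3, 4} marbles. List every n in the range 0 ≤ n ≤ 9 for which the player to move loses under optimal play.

0, 1, 6, 7

Grundy values for subtraction set {2, 3, 4}:
k:     0  1  2  3  4  5  6  7  8  9
g(k):  0  0  1  1  2  2  0  0  1  1
The P-positions (g = 0) in 0..9 are 0, 1, 6, 7.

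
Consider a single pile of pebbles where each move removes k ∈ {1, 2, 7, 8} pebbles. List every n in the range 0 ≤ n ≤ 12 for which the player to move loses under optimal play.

Grundy values for subtraction set {1, 2, 7, 8}:
g(0) = mex{} = 0
g(1) = mex{0} = 1
g(2) = mex{0,1} = 2
g(3) = mex{1,2} = 0
g(4) = mex{0,2} = 1
g(5) = mex{0,1} = 2
g(6) = mex{1,2} = 0
g(7) = mex{0,2} = 1
g(8) = mex{0,1} = 2
g(9) = mex{1,2} = 0
g(10) = mex{0,2} = 1
g(11) = mex{0,1} = 2
g(12) = mex{1,2} = 0
The P-positions (g = 0) in 0..12 are 0, 3, 6, 9, 12.

0, 3, 6, 9, 12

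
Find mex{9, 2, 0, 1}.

The values 0, 1, 2 are all present; 3 is the first non-negative integer missing from the set.

3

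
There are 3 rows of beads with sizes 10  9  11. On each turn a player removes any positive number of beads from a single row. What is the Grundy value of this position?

8

Nim-sum: 10 ⊕ 9 ⊕ 11 = 8.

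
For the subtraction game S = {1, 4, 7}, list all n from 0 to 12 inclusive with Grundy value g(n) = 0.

0, 2, 5, 8, 10

Compute g(0), g(1), … for moves {1, 4, 7}:
k:     0  1  2  3  4  5  6  7  8  9 10 11 12
g(k):  0  1  0  1  2  0  1  2  0  1  0  1  2
The P-positions (g = 0) in 0..12 are 0, 2, 5, 8, 10.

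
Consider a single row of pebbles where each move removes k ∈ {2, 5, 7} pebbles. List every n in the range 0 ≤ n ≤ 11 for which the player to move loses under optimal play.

0, 1, 4, 10

Grundy values for subtraction set {2, 5, 7}:
g(0) = mex{} = 0
g(1) = mex{} = 0
g(2) = mex{0} = 1
g(3) = mex{0} = 1
g(4) = mex{1} = 0
g(5) = mex{0,1} = 2
g(6) = mex{0} = 1
g(7) = mex{0,1,2} = 3
g(8) = mex{0,1} = 2
g(9) = mex{0,1,3} = 2
g(10) = mex{1,2} = 0
g(11) = mex{0,1,2} = 3
The P-positions (g = 0) in 0..11 are 0, 1, 4, 10.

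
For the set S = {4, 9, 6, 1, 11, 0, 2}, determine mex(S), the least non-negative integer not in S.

3

The values 0, 1, 2 are all present; 3 is the first non-negative integer missing from the set.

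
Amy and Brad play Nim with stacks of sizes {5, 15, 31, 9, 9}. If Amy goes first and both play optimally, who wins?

Write each in binary and XOR column by column:
  00101  (5)
  01111  (15)
  11111  (31)
  01001  (9)
  01001  (9)
  -----
  10101  (21)
The nim-sum is 21 ≠ 0, so this is an N-position: the player to move can win; Amy has a winning move.

Amy wins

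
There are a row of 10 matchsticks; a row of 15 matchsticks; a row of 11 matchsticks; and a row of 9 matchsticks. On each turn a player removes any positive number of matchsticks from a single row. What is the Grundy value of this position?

7

Compute the nim-sum pairwise:
10 ^ 15 = 5
5 ^ 11 = 14
14 ^ 9 = 7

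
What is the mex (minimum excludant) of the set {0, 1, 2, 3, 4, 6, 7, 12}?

The values 0, 1, 2, 3, 4 are all present; 5 is the first non-negative integer missing from the set.

5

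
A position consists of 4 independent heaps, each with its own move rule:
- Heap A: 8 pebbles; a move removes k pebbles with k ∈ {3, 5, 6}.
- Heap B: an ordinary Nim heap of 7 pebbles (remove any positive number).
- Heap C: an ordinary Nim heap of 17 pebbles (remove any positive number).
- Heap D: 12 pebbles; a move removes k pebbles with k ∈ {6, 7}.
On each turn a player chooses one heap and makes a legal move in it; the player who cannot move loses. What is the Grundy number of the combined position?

Build the Grundy sequence for heap A with g(k) = mex{g(k−s) : s ∈ {3, 5, 6}, s ≤ k}:
g(0) = mex{} = 0
g(1) = mex{} = 0
g(2) = mex{} = 0
g(3) = mex{0} = 1
g(4) = mex{0} = 1
g(5) = mex{0} = 1
g(6) = mex{0,1} = 2
g(7) = mex{0,1} = 2
g(8) = mex{0,1} = 2
So g(8) = 2.
Heap B is a plain Nim heap of size 7, so its Grundy value is 7.
Heap C is a plain Nim heap of size 17, so its Grundy value is 17.
Build the Grundy sequence for heap D with g(k) = mex{g(k−s) : s ∈ {6, 7}, s ≤ k}:
k:     0  1  2  3  4  5  6  7  8  9 10 11 12
g(k):  0  0  0  0  0  0  1  1  1  1  1  1  2
So g(12) = 2.
By the Sprague-Grundy theorem, the Grundy value of a sum of independent games is the XOR of the component values.
Combined value = 2 XOR 7 XOR 17 XOR 2 = 22.

22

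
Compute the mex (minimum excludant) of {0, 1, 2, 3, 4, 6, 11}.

5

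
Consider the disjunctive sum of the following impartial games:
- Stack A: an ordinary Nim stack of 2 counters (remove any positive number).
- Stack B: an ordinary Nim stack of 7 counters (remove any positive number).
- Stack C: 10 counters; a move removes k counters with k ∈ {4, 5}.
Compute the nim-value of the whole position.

5

Stack A is a plain Nim stack of size 2, so its Grundy value is 2.
Stack B is a plain Nim stack of size 7, so its Grundy value is 7.
For stack C, compute g(0), g(1), … with moves {4, 5}:
k:     0  1  2  3  4  5  6  7  8  9 10
g(k):  0  0  0  0  1  1  1  1  2  0  0
So g(10) = 0.
The value of a disjunctive sum is the nim-sum of the parts.
Combined value = 2 XOR 7 XOR 0 = 5.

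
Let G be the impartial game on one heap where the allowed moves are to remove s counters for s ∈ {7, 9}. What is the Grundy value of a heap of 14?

Grundy values for subtraction set {7, 9}:
k:     0  1  2  3  4  5  6  7  8  9 10 11 12 13 14
g(k):  0  0  0  0  0  0  0  1  1  1  1  1  1  1  2
So g(14) = 2.

2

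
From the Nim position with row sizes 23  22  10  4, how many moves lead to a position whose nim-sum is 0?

1

Compute the nim-sum pairwise:
23 ⊕ 22 = 1
1 ⊕ 10 = 11
11 ⊕ 4 = 15
The overall nim-sum is X = 15. A row of size p has a winning move iff p XOR X < p (reduce it to p XOR X).
  23: 23 XOR 15 = 24 ≥ 23 — no move.
  22: 22 XOR 15 = 25 ≥ 22 — no move.
  10: 10 XOR 15 = 5 < 10 — winning move (to 5).
  4: 4 XOR 15 = 11 ≥ 4 — no move.
That gives 1 winning move.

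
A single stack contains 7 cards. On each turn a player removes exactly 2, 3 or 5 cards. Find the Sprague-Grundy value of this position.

Grundy values for subtraction set {2, 3, 5}:
k:     0  1  2  3  4  5  6  7
g(k):  0  0  1  1  2  2  3  0
So g(7) = 0.

0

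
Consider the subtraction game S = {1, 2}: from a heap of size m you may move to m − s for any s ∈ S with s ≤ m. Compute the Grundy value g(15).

0

Build the Grundy sequence with g(k) = mex{g(k−s) : s ∈ {1, 2}, s ≤ k}:
k:     0  1  2  3  4  5  6  7  8  9 10 11 12 13 14 15
g(k):  0  1  2  0  1  2  0  1  2  0  1  2  0  1  2  0
So g(15) = 0.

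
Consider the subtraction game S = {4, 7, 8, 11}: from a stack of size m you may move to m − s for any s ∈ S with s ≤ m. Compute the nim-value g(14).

3

Build the Grundy sequence with g(k) = mex{g(k−s) : s ∈ {4, 7, 8, 11}, s ≤ k}:
g(0) = mex{} = 0
g(1) = mex{} = 0
g(2) = mex{} = 0
g(3) = mex{} = 0
g(4) = mex{0} = 1
g(5) = mex{0} = 1
g(6) = mex{0} = 1
g(7) = mex{0} = 1
g(8) = mex{0,1} = 2
g(9) = mex{0,1} = 2
g(10) = mex{0,1} = 2
g(11) = mex{0,1} = 2
g(12) = mex{0,1,2} = 3
g(13) = mex{0,1,2} = 3
g(14) = mex{0,1,2} = 3
So g(14) = 3.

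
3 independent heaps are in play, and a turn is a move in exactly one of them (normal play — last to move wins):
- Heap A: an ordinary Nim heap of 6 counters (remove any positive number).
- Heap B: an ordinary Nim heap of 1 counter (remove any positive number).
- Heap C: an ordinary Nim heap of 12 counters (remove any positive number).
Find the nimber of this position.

Heap A is a plain Nim heap of size 6, so its Grundy value is 6.
Heap B is a plain Nim heap of size 1, so its Grundy value is 1.
Heap C is a plain Nim heap of size 12, so its Grundy value is 12.
The value of a disjunctive sum is the nim-sum of the parts.
Combined value = 6 XOR 1 XOR 12 = 11.

11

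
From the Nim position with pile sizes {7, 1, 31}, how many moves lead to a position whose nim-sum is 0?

1

Write each in binary and XOR column by column:
  00111  (7)
  00001  (1)
  11111  (31)
  -----
  11001  (25)
The overall nim-sum is X = 25. A pile of size p has a winning move iff p XOR X < p (reduce it to p XOR X).
  7: 7 XOR 25 = 30 ≥ 7 — no move.
  1: 1 XOR 25 = 24 ≥ 1 — no move.
  31: 31 XOR 25 = 6 < 31 — winning move (to 6).
That gives 1 winning move.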